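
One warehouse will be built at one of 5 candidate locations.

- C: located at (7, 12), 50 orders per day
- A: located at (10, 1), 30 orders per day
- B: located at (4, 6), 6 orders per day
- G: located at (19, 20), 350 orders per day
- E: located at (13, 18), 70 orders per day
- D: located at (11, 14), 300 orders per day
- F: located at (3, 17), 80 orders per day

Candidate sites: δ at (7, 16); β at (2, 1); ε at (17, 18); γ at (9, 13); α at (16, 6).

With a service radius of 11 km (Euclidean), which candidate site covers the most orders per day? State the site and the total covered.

Coverage radius r = 11 km; a point is covered iff (Δx)²+(Δy)² ≤ 11² = 121.
  δ (7, 16): covers {C, B, E, D, F} → 506
  β (2, 1): covers {A, B} → 36
  ε (17, 18): covers {G, E, D} → 720
  γ (9, 13): covers {C, B, E, D, F} → 506
  α (16, 6): covers {C, A, D} → 380
Maximum coverage at ε: 720 orders per day.

ε, covering 720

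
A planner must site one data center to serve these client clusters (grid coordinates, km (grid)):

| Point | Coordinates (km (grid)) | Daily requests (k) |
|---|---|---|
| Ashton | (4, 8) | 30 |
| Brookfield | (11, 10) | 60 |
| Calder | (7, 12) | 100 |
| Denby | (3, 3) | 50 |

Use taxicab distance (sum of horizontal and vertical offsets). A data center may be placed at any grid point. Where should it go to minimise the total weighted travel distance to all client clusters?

(7, 10)

Manhattan distance separates: Σwᵢ(|x−xᵢ|+|y−yᵢ|) = Σwᵢ|x−xᵢ| + Σwᵢ|y−yᵢ|, so x and y are optimised independently as 1-D weighted medians.
Total weight W = 240; half = 120.
x-coordinate, sorted with cumulative weight:
  x=3 (Denby, w=50) cum 50
  x=4 (Ashton, w=30) cum 80
  x=7 (Calder, w=100) cum 180  ← median
  x=11 (Brookfield, w=60) cum 240
⇒ x* = 7
y-coordinate, sorted with cumulative weight:
  y=3 (Denby, w=50) cum 50
  y=8 (Ashton, w=30) cum 80
  y=10 (Brookfield, w=60) cum 140  ← median
  y=12 (Calder, w=100) cum 240
⇒ y* = 10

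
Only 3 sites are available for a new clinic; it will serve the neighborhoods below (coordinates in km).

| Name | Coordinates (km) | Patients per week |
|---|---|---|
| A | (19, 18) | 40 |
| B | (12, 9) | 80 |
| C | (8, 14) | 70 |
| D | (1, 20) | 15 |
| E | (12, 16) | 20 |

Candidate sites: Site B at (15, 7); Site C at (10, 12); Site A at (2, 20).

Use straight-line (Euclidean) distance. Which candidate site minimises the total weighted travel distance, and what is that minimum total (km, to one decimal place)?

Site C, total 1189.2 km

Total weighted distance at each candidate:
  Site B (15, 7): total = 1925.9
  Site C (10, 12): total = 1189.2
  Site A (2, 20): total = 2698.4
Minimum is at Site C with total 1189.2 km.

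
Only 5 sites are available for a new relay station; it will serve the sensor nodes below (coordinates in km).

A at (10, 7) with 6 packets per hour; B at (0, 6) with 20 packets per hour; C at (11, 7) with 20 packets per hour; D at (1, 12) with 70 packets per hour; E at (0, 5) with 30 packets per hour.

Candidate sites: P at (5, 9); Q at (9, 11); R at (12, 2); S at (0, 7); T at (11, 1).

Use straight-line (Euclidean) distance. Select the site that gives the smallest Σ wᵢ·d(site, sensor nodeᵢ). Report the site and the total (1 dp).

Total weighted distance at each candidate:
  P (5, 9): total = 817.5
  Q (9, 11): total = 1209.0
  R (12, 2): total = 1799.0
  S (0, 7): total = 716.9
  T (11, 1): total = 1789.9
Minimum is at S with total 716.9 km.

S, total 716.9 km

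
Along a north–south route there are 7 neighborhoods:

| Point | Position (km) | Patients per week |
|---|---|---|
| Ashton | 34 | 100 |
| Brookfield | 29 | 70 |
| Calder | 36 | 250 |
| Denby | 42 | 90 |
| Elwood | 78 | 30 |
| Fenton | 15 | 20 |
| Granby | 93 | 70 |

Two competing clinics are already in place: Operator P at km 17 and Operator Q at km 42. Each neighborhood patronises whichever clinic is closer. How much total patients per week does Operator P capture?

The indifferent point is the midpoint (17+42)/2 = 29.5; neighborhoods left of it (closer to Operator P at 17) go to Operator P, those right go to Operator Q.
  Fenton at 15 (w=20) → Operator P
  Brookfield at 29 (w=70) → Operator P
  Ashton at 34 (w=100) → Operator Q
  Calder at 36 (w=250) → Operator Q
  Denby at 42 (w=90) → Operator Q
  Elwood at 78 (w=30) → Operator Q
  Granby at 93 (w=70) → Operator Q
Operator P captures 90; Operator Q captures 540.

90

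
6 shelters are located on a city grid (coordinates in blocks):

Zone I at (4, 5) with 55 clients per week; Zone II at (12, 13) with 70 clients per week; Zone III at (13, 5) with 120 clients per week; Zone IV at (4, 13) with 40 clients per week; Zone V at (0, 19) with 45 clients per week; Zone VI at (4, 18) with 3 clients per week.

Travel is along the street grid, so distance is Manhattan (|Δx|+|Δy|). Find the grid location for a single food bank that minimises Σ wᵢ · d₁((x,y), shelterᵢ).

(12, 5)

Manhattan distance separates: Σwᵢ(|x−xᵢ|+|y−yᵢ|) = Σwᵢ|x−xᵢ| + Σwᵢ|y−yᵢ|, so x and y are optimised independently as 1-D weighted medians.
Total weight W = 333; half = 166.5.
x-coordinate, sorted with cumulative weight:
  x=0 (Zone V, w=45) cum 45
  x=4 (Zone I, w=55) cum 100
  x=4 (Zone IV, w=40) cum 140
  x=4 (Zone VI, w=3) cum 143
  x=12 (Zone II, w=70) cum 213  ← median
  x=13 (Zone III, w=120) cum 333
⇒ x* = 12
y-coordinate, sorted with cumulative weight:
  y=5 (Zone I, w=55) cum 55
  y=5 (Zone III, w=120) cum 175  ← median
  y=13 (Zone II, w=70) cum 245
  y=13 (Zone IV, w=40) cum 285
  y=18 (Zone VI, w=3) cum 288
  y=19 (Zone V, w=45) cum 333
⇒ y* = 5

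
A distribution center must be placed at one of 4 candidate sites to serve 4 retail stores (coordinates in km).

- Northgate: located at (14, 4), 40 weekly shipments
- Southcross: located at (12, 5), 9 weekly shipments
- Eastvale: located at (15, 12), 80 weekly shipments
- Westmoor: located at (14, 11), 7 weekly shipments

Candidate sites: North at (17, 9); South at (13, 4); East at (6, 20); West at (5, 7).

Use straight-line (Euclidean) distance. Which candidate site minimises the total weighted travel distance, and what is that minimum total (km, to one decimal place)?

Total weighted distance at each candidate:
  North (17, 9): total = 604.5
  South (13, 4): total = 761.9
  East (6, 20): total = 1908.6
  West (5, 7): total = 1408.4
Minimum is at North with total 604.5 km.

North, total 604.5 km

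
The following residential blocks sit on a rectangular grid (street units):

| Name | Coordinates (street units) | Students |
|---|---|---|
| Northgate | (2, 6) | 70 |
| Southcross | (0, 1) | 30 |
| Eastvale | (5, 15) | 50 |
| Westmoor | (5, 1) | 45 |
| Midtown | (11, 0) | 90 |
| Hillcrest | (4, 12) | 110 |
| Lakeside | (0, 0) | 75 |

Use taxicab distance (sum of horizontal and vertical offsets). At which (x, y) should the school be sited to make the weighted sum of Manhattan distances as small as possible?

Manhattan distance separates: Σwᵢ(|x−xᵢ|+|y−yᵢ|) = Σwᵢ|x−xᵢ| + Σwᵢ|y−yᵢ|, so x and y are optimised independently as 1-D weighted medians.
Total weight W = 470; half = 235.
x-coordinate, sorted with cumulative weight:
  x=0 (Southcross, w=30) cum 30
  x=0 (Lakeside, w=75) cum 105
  x=2 (Northgate, w=70) cum 175
  x=4 (Hillcrest, w=110) cum 285  ← median
  x=5 (Eastvale, w=50) cum 335
  x=5 (Westmoor, w=45) cum 380
  x=11 (Midtown, w=90) cum 470
⇒ x* = 4
y-coordinate, sorted with cumulative weight:
  y=0 (Midtown, w=90) cum 90
  y=0 (Lakeside, w=75) cum 165
  y=1 (Southcross, w=30) cum 195
  y=1 (Westmoor, w=45) cum 240  ← median
  y=6 (Northgate, w=70) cum 310
  y=12 (Hillcrest, w=110) cum 420
  y=15 (Eastvale, w=50) cum 470
⇒ y* = 1

(4, 1)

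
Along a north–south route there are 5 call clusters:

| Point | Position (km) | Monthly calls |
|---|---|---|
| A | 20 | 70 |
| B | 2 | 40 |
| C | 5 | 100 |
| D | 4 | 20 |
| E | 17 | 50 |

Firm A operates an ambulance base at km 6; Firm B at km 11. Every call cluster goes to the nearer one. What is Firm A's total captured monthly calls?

160

The indifferent point is the midpoint (6+11)/2 = 8.5; call clusters left of it (closer to Firm A at 6) go to Firm A, those right go to Firm B.
  B at 2 (w=40) → Firm A
  D at 4 (w=20) → Firm A
  C at 5 (w=100) → Firm A
  E at 17 (w=50) → Firm B
  A at 20 (w=70) → Firm B
Firm A captures 160; Firm B captures 120.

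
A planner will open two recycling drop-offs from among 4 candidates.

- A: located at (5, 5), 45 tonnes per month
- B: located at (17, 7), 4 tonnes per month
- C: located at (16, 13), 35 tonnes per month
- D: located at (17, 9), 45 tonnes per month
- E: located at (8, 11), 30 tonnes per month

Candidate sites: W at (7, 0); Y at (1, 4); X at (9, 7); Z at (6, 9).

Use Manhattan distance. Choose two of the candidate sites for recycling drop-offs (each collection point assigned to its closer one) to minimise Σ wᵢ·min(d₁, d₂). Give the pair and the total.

{X, Z}, total 1282

Evaluate every pair (each demand assigned to the nearer of the two):
  {X, Z}: total = 1282
  {Y, X}: total = 1312
  {W, X}: total = 1357
  {W, Z}: total = 1382
  {Y, Z}: total = 1382
  {W, Y}: total = 2278
Best pair: {X, Z} with total 1282.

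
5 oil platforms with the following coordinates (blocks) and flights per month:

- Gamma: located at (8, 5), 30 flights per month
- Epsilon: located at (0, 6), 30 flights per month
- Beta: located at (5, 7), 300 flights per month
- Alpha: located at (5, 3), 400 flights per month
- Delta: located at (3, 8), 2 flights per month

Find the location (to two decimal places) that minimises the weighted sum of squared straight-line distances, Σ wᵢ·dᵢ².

The minimiser of Σwᵢ‖p−pᵢ‖² is the weighted centroid p* = (Σwᵢpᵢ)/(Σwᵢ).
Σwᵢ = 762.
Σwᵢxᵢ = 30·8 + 30·0 + 300·5 + 400·5 + 2·3 = 3746.
Σwᵢyᵢ = 30·5 + 30·6 + 300·7 + 400·3 + 2·8 = 3646.
x* = 3746/762 = 4.92, y* = 3646/762 = 4.78.

(4.92, 4.78)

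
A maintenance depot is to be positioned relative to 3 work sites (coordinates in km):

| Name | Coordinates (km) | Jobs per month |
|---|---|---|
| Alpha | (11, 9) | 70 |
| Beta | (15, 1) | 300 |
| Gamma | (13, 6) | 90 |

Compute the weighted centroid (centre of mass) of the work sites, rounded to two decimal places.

(14.00, 3.20)

The minimiser of Σwᵢ‖p−pᵢ‖² is the weighted centroid p* = (Σwᵢpᵢ)/(Σwᵢ).
Σwᵢ = 460.
Σwᵢxᵢ = 70·11 + 300·15 + 90·13 = 6440.
Σwᵢyᵢ = 70·9 + 300·1 + 90·6 = 1470.
x* = 6440/460 = 14.00, y* = 1470/460 = 3.20.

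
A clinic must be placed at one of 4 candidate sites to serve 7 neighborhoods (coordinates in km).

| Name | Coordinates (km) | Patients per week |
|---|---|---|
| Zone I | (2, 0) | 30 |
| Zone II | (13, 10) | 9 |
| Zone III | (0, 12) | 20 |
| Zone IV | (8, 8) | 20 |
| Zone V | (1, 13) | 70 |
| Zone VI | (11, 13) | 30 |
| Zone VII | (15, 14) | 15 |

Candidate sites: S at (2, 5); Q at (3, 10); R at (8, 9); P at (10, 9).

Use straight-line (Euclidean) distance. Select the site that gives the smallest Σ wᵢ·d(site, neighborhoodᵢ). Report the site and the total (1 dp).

Q, total 1269.8 km

Total weighted distance at each candidate:
  S (2, 5): total = 1701.3
  Q (3, 10): total = 1269.8
  R (8, 9): total = 1404.7
  P (10, 9): total = 1562.4
Minimum is at Q with total 1269.8 km.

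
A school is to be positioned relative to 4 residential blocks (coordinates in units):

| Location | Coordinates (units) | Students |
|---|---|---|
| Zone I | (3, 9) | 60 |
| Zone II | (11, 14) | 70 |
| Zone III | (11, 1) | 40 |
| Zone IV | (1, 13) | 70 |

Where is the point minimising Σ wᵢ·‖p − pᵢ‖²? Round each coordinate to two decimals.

(6.08, 10.29)

The minimiser of Σwᵢ‖p−pᵢ‖² is the weighted centroid p* = (Σwᵢpᵢ)/(Σwᵢ).
Σwᵢ = 240.
Σwᵢxᵢ = 60·3 + 70·11 + 40·11 + 70·1 = 1460.
Σwᵢyᵢ = 60·9 + 70·14 + 40·1 + 70·13 = 2470.
x* = 1460/240 = 6.08, y* = 2470/240 = 10.29.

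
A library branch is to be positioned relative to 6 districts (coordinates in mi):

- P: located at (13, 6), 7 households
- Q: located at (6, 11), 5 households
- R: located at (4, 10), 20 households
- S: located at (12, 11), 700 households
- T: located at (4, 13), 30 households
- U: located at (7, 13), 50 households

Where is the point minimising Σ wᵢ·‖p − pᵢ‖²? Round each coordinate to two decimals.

(11.17, 11.13)

The minimiser of Σwᵢ‖p−pᵢ‖² is the weighted centroid p* = (Σwᵢpᵢ)/(Σwᵢ).
Σwᵢ = 812.
Σwᵢxᵢ = 7·13 + 5·6 + 20·4 + 700·12 + 30·4 + 50·7 = 9071.
Σwᵢyᵢ = 7·6 + 5·11 + 20·10 + 700·11 + 30·13 + 50·13 = 9037.
x* = 9071/812 = 11.17, y* = 9037/812 = 11.13.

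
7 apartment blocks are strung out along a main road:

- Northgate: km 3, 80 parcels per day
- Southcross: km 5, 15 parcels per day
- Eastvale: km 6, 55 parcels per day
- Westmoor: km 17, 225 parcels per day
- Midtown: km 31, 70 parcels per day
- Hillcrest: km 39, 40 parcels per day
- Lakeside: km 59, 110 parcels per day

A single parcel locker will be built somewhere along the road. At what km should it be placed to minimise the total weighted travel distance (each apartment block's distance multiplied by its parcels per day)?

For a sum of weighted absolute distances on a line, the optimum is the weighted median (not the mean). Total weight W = 595; half-weight = 297.5.
Sort by position and accumulate weight:
  km 3 (Northgate, w=80) → cum 80
  km 5 (Southcross, w=15) → cum 95
  km 6 (Eastvale, w=55) → cum 150
  km 17 (Westmoor, w=225) → cum 375  ≥ 297.5 → median here
  km 31 (Midtown, w=70) → cum 445
  km 39 (Hillcrest, w=40) → cum 485
  km 59 (Lakeside, w=110) → cum 595
Optimal location: km 17.

x = 17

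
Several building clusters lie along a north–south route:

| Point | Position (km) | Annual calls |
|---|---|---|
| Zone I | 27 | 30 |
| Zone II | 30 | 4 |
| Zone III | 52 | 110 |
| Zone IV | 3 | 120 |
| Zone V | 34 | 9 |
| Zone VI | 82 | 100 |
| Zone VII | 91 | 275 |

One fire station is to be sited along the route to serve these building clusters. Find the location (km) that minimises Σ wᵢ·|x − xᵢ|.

x = 82

For a sum of weighted absolute distances on a line, the optimum is the weighted median (not the mean). Total weight W = 648; half-weight = 324.
Sort by position and accumulate weight:
  km 3 (Zone IV, w=120) → cum 120
  km 27 (Zone I, w=30) → cum 150
  km 30 (Zone II, w=4) → cum 154
  km 34 (Zone V, w=9) → cum 163
  km 52 (Zone III, w=110) → cum 273
  km 82 (Zone VI, w=100) → cum 373  ≥ 324 → median here
  km 91 (Zone VII, w=275) → cum 648
Optimal location: km 82.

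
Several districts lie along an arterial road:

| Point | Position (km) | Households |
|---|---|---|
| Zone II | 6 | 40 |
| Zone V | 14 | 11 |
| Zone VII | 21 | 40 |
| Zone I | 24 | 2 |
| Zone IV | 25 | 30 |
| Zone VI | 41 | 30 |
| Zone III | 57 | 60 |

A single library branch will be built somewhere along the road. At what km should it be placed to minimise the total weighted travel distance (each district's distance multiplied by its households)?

x = 25

For a sum of weighted absolute distances on a line, the optimum is the weighted median (not the mean). Total weight W = 213; half-weight = 106.5.
Sort by position and accumulate weight:
  km 6 (Zone II, w=40) → cum 40
  km 14 (Zone V, w=11) → cum 51
  km 21 (Zone VII, w=40) → cum 91
  km 24 (Zone I, w=2) → cum 93
  km 25 (Zone IV, w=30) → cum 123  ≥ 106.5 → median here
  km 41 (Zone VI, w=30) → cum 153
  km 57 (Zone III, w=60) → cum 213
Optimal location: km 25.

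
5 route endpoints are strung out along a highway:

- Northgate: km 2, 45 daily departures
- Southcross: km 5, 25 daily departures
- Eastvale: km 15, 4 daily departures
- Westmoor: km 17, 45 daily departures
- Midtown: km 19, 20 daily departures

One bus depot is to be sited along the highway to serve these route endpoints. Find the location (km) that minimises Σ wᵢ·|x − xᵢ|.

For a sum of weighted absolute distances on a line, the optimum is the weighted median (not the mean). Total weight W = 139; half-weight = 69.5.
Sort by position and accumulate weight:
  km 2 (Northgate, w=45) → cum 45
  km 5 (Southcross, w=25) → cum 70  ≥ 69.5 → median here
  km 15 (Eastvale, w=4) → cum 74
  km 17 (Westmoor, w=45) → cum 119
  km 19 (Midtown, w=20) → cum 139
Optimal location: km 5.

x = 5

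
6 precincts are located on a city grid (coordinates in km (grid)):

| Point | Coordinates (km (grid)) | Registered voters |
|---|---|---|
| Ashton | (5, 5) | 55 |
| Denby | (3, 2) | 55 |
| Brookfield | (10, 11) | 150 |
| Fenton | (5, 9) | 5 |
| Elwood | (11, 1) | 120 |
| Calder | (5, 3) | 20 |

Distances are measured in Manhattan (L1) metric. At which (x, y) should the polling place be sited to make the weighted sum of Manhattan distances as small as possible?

Manhattan distance separates: Σwᵢ(|x−xᵢ|+|y−yᵢ|) = Σwᵢ|x−xᵢ| + Σwᵢ|y−yᵢ|, so x and y are optimised independently as 1-D weighted medians.
Total weight W = 405; half = 202.5.
x-coordinate, sorted with cumulative weight:
  x=3 (Denby, w=55) cum 55
  x=5 (Ashton, w=55) cum 110
  x=5 (Fenton, w=5) cum 115
  x=5 (Calder, w=20) cum 135
  x=10 (Brookfield, w=150) cum 285  ← median
  x=11 (Elwood, w=120) cum 405
⇒ x* = 10
y-coordinate, sorted with cumulative weight:
  y=1 (Elwood, w=120) cum 120
  y=2 (Denby, w=55) cum 175
  y=3 (Calder, w=20) cum 195
  y=5 (Ashton, w=55) cum 250  ← median
  y=9 (Fenton, w=5) cum 255
  y=11 (Brookfield, w=150) cum 405
⇒ y* = 5

(10, 5)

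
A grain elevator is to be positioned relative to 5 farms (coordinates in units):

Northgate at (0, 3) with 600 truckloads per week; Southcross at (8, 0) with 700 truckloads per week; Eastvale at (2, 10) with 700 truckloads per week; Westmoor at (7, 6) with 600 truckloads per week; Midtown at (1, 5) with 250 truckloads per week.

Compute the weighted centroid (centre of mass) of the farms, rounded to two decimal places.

The minimiser of Σwᵢ‖p−pᵢ‖² is the weighted centroid p* = (Σwᵢpᵢ)/(Σwᵢ).
Σwᵢ = 2850.
Σwᵢxᵢ = 600·0 + 700·8 + 700·2 + 600·7 + 250·1 = 11450.
Σwᵢyᵢ = 600·3 + 700·0 + 700·10 + 600·6 + 250·5 = 13650.
x* = 11450/2850 = 4.02, y* = 13650/2850 = 4.79.

(4.02, 4.79)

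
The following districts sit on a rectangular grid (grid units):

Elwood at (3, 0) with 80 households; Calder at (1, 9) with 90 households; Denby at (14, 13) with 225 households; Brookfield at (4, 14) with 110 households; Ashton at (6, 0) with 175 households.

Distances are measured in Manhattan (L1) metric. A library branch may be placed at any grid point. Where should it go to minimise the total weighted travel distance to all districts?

(6, 9)

Manhattan distance separates: Σwᵢ(|x−xᵢ|+|y−yᵢ|) = Σwᵢ|x−xᵢ| + Σwᵢ|y−yᵢ|, so x and y are optimised independently as 1-D weighted medians.
Total weight W = 680; half = 340.
x-coordinate, sorted with cumulative weight:
  x=1 (Calder, w=90) cum 90
  x=3 (Elwood, w=80) cum 170
  x=4 (Brookfield, w=110) cum 280
  x=6 (Ashton, w=175) cum 455  ← median
  x=14 (Denby, w=225) cum 680
⇒ x* = 6
y-coordinate, sorted with cumulative weight:
  y=0 (Elwood, w=80) cum 80
  y=0 (Ashton, w=175) cum 255
  y=9 (Calder, w=90) cum 345  ← median
  y=13 (Denby, w=225) cum 570
  y=14 (Brookfield, w=110) cum 680
⇒ y* = 9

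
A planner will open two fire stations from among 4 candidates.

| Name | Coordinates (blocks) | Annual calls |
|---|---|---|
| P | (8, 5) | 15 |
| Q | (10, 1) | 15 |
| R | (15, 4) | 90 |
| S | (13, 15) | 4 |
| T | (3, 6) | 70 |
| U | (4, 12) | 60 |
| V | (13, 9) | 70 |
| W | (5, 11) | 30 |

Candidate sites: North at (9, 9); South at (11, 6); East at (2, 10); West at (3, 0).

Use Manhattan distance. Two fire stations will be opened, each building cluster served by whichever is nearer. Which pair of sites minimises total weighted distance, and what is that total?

{South, East}, total 1794

Evaluate every pair (each demand assigned to the nearer of the two):
  {South, East}: total = 1794
  {North, South}: total = 2230
  {North, East}: total = 2230
  {North, West}: total = 2585
  {South, West}: total = 2614
  {East, West}: total = 3324
Best pair: {South, East} with total 1794.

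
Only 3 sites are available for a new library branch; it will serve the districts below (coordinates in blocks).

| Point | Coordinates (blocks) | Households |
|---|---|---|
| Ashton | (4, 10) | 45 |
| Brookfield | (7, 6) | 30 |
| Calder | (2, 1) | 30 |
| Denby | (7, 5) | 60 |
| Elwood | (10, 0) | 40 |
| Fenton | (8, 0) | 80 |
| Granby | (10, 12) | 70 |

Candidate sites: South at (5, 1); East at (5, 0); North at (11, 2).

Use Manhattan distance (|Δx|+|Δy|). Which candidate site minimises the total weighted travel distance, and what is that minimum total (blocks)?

Total weighted distance at each candidate:
  South (5, 1): total = 2790
  East (5, 0): total = 2905
  North (11, 2): total = 2925
Minimum is at South with total 2790 blocks.

South, total 2790 blocks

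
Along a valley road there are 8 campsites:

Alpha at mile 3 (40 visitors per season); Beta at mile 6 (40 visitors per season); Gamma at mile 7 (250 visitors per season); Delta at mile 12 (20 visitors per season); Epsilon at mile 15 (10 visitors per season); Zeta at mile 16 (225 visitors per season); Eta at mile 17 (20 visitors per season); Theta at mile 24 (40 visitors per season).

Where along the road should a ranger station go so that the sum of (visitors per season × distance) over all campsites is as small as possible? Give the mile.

For a sum of weighted absolute distances on a line, the optimum is the weighted median (not the mean). Total weight W = 645; half-weight = 322.5.
Sort by position and accumulate weight:
  mile 3 (Alpha, w=40) → cum 40
  mile 6 (Beta, w=40) → cum 80
  mile 7 (Gamma, w=250) → cum 330  ≥ 322.5 → median here
  mile 12 (Delta, w=20) → cum 350
  mile 15 (Epsilon, w=10) → cum 360
  mile 16 (Zeta, w=225) → cum 585
  mile 17 (Eta, w=20) → cum 605
  mile 24 (Theta, w=40) → cum 645
Optimal location: mile 7.

x = 7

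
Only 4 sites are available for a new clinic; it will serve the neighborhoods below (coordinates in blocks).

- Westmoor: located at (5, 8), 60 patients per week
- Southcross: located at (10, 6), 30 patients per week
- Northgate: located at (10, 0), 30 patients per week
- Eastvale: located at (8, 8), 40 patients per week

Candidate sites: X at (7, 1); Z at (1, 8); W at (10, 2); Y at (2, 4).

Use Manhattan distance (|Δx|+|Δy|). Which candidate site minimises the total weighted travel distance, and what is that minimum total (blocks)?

Total weighted distance at each candidate:
  X (7, 1): total = 1220
  Z (1, 8): total = 1360
  W (10, 2): total = 1160
  Y (2, 4): total = 1480
Minimum is at W with total 1160 blocks.

W, total 1160 blocks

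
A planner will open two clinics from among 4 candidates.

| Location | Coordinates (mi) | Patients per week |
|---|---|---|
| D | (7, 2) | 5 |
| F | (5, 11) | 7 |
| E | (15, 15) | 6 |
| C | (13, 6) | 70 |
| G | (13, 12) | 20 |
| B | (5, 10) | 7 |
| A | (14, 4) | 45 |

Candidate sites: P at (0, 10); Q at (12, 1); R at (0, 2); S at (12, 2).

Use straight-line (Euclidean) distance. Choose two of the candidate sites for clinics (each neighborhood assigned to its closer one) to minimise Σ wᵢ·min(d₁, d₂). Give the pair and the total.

{P, S}, total 792.6

Evaluate every pair (each demand assigned to the nearer of the two):
  {P, S}: total = 792.6
  {R, S}: total = 860.1
  {Q, S}: total = 876.2
  {P, Q}: total = 922.2
  {Q, R}: total = 989.6
  {P, R}: total = 2052.1
Best pair: {P, S} with total 792.6.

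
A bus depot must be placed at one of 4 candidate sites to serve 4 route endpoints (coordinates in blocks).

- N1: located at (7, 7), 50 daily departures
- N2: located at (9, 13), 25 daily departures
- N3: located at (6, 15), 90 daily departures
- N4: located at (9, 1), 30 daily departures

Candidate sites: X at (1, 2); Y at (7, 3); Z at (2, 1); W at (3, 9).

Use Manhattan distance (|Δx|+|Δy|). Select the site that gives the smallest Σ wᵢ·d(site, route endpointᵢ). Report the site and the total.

Total weighted distance at each candidate:
  X (1, 2): total = 2915
  Y (7, 3): total = 1790
  Z (2, 1): total = 2855
  W (3, 9): total = 1780
Minimum is at W with total 1780 blocks.

W, total 1780 blocks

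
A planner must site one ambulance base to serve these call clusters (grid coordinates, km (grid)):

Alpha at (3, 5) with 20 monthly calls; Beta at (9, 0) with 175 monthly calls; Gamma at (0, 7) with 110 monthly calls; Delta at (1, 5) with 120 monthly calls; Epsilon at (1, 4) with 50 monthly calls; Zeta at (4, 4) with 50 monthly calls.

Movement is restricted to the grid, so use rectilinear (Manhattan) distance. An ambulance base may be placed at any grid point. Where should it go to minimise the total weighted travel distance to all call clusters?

Manhattan distance separates: Σwᵢ(|x−xᵢ|+|y−yᵢ|) = Σwᵢ|x−xᵢ| + Σwᵢ|y−yᵢ|, so x and y are optimised independently as 1-D weighted medians.
Total weight W = 525; half = 262.5.
x-coordinate, sorted with cumulative weight:
  x=0 (Gamma, w=110) cum 110
  x=1 (Delta, w=120) cum 230
  x=1 (Epsilon, w=50) cum 280  ← median
  x=3 (Alpha, w=20) cum 300
  x=4 (Zeta, w=50) cum 350
  x=9 (Beta, w=175) cum 525
⇒ x* = 1
y-coordinate, sorted with cumulative weight:
  y=0 (Beta, w=175) cum 175
  y=4 (Epsilon, w=50) cum 225
  y=4 (Zeta, w=50) cum 275  ← median
  y=5 (Alpha, w=20) cum 295
  y=5 (Delta, w=120) cum 415
  y=7 (Gamma, w=110) cum 525
⇒ y* = 4

(1, 4)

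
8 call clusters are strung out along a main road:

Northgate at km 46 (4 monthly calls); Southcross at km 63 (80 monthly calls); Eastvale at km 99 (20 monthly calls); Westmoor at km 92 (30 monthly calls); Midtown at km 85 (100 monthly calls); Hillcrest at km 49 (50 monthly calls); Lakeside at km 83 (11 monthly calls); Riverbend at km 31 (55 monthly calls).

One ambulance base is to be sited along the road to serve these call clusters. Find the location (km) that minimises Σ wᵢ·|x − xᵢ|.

x = 63

For a sum of weighted absolute distances on a line, the optimum is the weighted median (not the mean). Total weight W = 350; half-weight = 175.
Sort by position and accumulate weight:
  km 31 (Riverbend, w=55) → cum 55
  km 46 (Northgate, w=4) → cum 59
  km 49 (Hillcrest, w=50) → cum 109
  km 63 (Southcross, w=80) → cum 189  ≥ 175 → median here
  km 83 (Lakeside, w=11) → cum 200
  km 85 (Midtown, w=100) → cum 300
  km 92 (Westmoor, w=30) → cum 330
  km 99 (Eastvale, w=20) → cum 350
Optimal location: km 63.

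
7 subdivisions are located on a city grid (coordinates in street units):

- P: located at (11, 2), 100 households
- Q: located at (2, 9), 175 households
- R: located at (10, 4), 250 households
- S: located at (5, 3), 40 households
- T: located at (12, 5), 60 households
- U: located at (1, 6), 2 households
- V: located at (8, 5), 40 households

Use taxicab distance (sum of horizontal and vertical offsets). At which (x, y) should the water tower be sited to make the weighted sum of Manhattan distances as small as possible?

Manhattan distance separates: Σwᵢ(|x−xᵢ|+|y−yᵢ|) = Σwᵢ|x−xᵢ| + Σwᵢ|y−yᵢ|, so x and y are optimised independently as 1-D weighted medians.
Total weight W = 667; half = 333.5.
x-coordinate, sorted with cumulative weight:
  x=1 (U, w=2) cum 2
  x=2 (Q, w=175) cum 177
  x=5 (S, w=40) cum 217
  x=8 (V, w=40) cum 257
  x=10 (R, w=250) cum 507  ← median
  x=11 (P, w=100) cum 607
  x=12 (T, w=60) cum 667
⇒ x* = 10
y-coordinate, sorted with cumulative weight:
  y=2 (P, w=100) cum 100
  y=3 (S, w=40) cum 140
  y=4 (R, w=250) cum 390  ← median
  y=5 (T, w=60) cum 450
  y=5 (V, w=40) cum 490
  y=6 (U, w=2) cum 492
  y=9 (Q, w=175) cum 667
⇒ y* = 4

(10, 4)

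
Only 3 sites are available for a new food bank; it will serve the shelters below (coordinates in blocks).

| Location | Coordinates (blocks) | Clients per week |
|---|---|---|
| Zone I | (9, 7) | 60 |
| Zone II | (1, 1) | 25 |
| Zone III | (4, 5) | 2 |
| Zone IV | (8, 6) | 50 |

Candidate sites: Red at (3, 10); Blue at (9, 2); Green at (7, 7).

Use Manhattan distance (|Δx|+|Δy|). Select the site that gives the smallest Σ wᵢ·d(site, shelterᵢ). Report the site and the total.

Total weighted distance at each candidate:
  Red (3, 10): total = 1277
  Blue (9, 2): total = 791
  Green (7, 7): total = 530
Minimum is at Green with total 530 blocks.

Green, total 530 blocks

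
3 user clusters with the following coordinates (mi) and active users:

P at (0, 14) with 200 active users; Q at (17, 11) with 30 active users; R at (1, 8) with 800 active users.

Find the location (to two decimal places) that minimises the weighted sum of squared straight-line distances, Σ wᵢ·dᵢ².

The minimiser of Σwᵢ‖p−pᵢ‖² is the weighted centroid p* = (Σwᵢpᵢ)/(Σwᵢ).
Σwᵢ = 1030.
Σwᵢxᵢ = 200·0 + 30·17 + 800·1 = 1310.
Σwᵢyᵢ = 200·14 + 30·11 + 800·8 = 9530.
x* = 1310/1030 = 1.27, y* = 9530/1030 = 9.25.

(1.27, 9.25)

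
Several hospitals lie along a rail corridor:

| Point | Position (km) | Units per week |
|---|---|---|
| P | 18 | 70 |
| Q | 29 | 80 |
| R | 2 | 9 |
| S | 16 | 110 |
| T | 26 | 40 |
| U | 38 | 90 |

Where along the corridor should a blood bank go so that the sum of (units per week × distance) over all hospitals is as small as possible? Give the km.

For a sum of weighted absolute distances on a line, the optimum is the weighted median (not the mean). Total weight W = 399; half-weight = 199.5.
Sort by position and accumulate weight:
  km 2 (R, w=9) → cum 9
  km 16 (S, w=110) → cum 119
  km 18 (P, w=70) → cum 189
  km 26 (T, w=40) → cum 229  ≥ 199.5 → median here
  km 29 (Q, w=80) → cum 309
  km 38 (U, w=90) → cum 399
Optimal location: km 26.

x = 26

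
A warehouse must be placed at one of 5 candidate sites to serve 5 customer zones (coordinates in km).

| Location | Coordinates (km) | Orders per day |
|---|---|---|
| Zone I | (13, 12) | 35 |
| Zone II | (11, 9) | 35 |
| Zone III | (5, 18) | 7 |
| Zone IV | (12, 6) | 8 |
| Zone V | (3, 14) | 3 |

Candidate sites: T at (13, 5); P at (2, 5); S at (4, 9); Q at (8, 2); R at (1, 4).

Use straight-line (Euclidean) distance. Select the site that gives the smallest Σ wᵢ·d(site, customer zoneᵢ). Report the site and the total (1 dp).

T, total 560.0 km

Total weighted distance at each candidate:
  T (13, 5): total = 560.0
  P (2, 5): total = 1002.0
  S (4, 9): total = 724.1
  Q (8, 2): total = 856.1
  R (1, 4): total = 1118.0
Minimum is at T with total 560.0 km.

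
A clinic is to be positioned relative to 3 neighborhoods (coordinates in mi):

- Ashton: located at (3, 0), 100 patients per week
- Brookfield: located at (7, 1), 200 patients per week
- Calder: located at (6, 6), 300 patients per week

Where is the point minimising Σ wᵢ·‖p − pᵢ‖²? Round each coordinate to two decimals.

The minimiser of Σwᵢ‖p−pᵢ‖² is the weighted centroid p* = (Σwᵢpᵢ)/(Σwᵢ).
Σwᵢ = 600.
Σwᵢxᵢ = 100·3 + 200·7 + 300·6 = 3500.
Σwᵢyᵢ = 100·0 + 200·1 + 300·6 = 2000.
x* = 3500/600 = 5.83, y* = 2000/600 = 3.33.

(5.83, 3.33)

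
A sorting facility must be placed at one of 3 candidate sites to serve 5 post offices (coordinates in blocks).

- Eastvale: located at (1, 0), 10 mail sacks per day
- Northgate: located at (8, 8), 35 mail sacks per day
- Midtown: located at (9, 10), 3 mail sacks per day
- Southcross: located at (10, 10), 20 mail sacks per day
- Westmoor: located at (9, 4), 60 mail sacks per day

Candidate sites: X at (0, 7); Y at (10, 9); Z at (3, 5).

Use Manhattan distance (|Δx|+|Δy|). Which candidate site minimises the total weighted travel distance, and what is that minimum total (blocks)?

Total weighted distance at each candidate:
  X (0, 7): total = 1411
  Y (10, 9): total = 671
  Z (3, 5): total = 1043
Minimum is at Y with total 671 blocks.

Y, total 671 blocks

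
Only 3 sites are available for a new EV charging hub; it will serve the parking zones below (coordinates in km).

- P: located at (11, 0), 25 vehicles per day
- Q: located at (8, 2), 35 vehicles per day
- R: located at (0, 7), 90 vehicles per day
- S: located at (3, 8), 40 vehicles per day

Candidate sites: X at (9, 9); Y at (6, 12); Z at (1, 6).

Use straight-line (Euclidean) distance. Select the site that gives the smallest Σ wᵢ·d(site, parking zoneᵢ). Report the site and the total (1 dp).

Z, total 814.1 km

Total weighted distance at each candidate:
  X (9, 9): total = 1551.0
  Y (6, 12): total = 1584.9
  Z (1, 6): total = 814.1
Minimum is at Z with total 814.1 km.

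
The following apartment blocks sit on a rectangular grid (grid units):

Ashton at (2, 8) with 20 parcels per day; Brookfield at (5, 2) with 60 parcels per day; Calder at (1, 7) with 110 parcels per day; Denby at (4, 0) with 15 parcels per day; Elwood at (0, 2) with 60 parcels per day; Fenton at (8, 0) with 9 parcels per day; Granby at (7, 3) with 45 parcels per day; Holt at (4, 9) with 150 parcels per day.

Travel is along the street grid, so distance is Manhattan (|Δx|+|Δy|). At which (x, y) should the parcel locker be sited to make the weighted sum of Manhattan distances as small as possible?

(4, 7)

Manhattan distance separates: Σwᵢ(|x−xᵢ|+|y−yᵢ|) = Σwᵢ|x−xᵢ| + Σwᵢ|y−yᵢ|, so x and y are optimised independently as 1-D weighted medians.
Total weight W = 469; half = 234.5.
x-coordinate, sorted with cumulative weight:
  x=0 (Elwood, w=60) cum 60
  x=1 (Calder, w=110) cum 170
  x=2 (Ashton, w=20) cum 190
  x=4 (Denby, w=15) cum 205
  x=4 (Holt, w=150) cum 355  ← median
  x=5 (Brookfield, w=60) cum 415
  x=7 (Granby, w=45) cum 460
  x=8 (Fenton, w=9) cum 469
⇒ x* = 4
y-coordinate, sorted with cumulative weight:
  y=0 (Denby, w=15) cum 15
  y=0 (Fenton, w=9) cum 24
  y=2 (Brookfield, w=60) cum 84
  y=2 (Elwood, w=60) cum 144
  y=3 (Granby, w=45) cum 189
  y=7 (Calder, w=110) cum 299  ← median
  y=8 (Ashton, w=20) cum 319
  y=9 (Holt, w=150) cum 469
⇒ y* = 7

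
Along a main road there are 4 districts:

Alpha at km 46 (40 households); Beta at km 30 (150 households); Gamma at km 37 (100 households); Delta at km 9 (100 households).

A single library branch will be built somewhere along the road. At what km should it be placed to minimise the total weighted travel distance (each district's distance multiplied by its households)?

For a sum of weighted absolute distances on a line, the optimum is the weighted median (not the mean). Total weight W = 390; half-weight = 195.
Sort by position and accumulate weight:
  km 9 (Delta, w=100) → cum 100
  km 30 (Beta, w=150) → cum 250  ≥ 195 → median here
  km 37 (Gamma, w=100) → cum 350
  km 46 (Alpha, w=40) → cum 390
Optimal location: km 30.

x = 30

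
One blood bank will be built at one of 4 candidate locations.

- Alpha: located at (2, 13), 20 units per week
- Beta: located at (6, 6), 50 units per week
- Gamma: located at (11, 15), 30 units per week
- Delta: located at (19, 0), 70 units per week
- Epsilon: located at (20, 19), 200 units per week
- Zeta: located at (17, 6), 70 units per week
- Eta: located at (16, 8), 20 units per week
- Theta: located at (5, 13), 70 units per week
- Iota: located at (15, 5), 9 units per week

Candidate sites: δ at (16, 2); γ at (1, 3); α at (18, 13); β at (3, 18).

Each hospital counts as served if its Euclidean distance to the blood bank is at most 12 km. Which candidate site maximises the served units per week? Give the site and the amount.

α, covering 329

Coverage radius r = 12 km; a point is covered iff (Δx)²+(Δy)² ≤ 12² = 144.
  δ (16, 2): covers {Beta, Delta, Zeta, Eta, Iota} → 219
  γ (1, 3): covers {Alpha, Beta, Theta} → 140
  α (18, 13): covers {Gamma, Epsilon, Zeta, Eta, Iota} → 329
  β (3, 18): covers {Alpha, Gamma, Theta} → 120
Maximum coverage at α: 329 units per week.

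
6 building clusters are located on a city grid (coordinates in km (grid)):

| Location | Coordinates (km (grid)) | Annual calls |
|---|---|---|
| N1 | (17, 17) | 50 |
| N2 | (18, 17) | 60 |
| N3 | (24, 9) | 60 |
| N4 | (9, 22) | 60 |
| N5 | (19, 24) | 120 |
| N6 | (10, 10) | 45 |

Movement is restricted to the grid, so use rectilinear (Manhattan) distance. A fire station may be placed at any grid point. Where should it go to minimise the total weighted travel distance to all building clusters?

Manhattan distance separates: Σwᵢ(|x−xᵢ|+|y−yᵢ|) = Σwᵢ|x−xᵢ| + Σwᵢ|y−yᵢ|, so x and y are optimised independently as 1-D weighted medians.
Total weight W = 395; half = 197.5.
x-coordinate, sorted with cumulative weight:
  x=9 (N4, w=60) cum 60
  x=10 (N6, w=45) cum 105
  x=17 (N1, w=50) cum 155
  x=18 (N2, w=60) cum 215  ← median
  x=19 (N5, w=120) cum 335
  x=24 (N3, w=60) cum 395
⇒ x* = 18
y-coordinate, sorted with cumulative weight:
  y=9 (N3, w=60) cum 60
  y=10 (N6, w=45) cum 105
  y=17 (N1, w=50) cum 155
  y=17 (N2, w=60) cum 215  ← median
  y=22 (N4, w=60) cum 275
  y=24 (N5, w=120) cum 395
⇒ y* = 17

(18, 17)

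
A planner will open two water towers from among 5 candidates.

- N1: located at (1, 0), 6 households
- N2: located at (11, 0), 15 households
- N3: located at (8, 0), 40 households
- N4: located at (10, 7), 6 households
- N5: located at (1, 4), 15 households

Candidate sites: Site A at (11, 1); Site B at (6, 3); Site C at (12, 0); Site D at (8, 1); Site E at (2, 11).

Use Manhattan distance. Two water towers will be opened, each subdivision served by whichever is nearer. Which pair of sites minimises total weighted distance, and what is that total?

Evaluate every pair (each demand assigned to the nearer of the two):
  {Site B, Site D}: total = 286
  {Site A, Site D}: total = 295
  {Site C, Site D}: total = 301
  {Site D, Site E}: total = 316
  {Site A, Site B}: total = 355
  {Site B, Site C}: total = 361
  {Site A, Site E}: total = 403
  {Site C, Site E}: total = 415
  {Site A, Site C}: total = 478
  {Site B, Site E}: total = 506
Best pair: {Site B, Site D} with total 286.

{Site B, Site D}, total 286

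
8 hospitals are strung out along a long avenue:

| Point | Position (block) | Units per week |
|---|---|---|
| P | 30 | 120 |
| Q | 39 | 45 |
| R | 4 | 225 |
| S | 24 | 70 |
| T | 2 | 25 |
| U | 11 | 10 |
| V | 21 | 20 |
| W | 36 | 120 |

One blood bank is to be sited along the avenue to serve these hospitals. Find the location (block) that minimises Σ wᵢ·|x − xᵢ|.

For a sum of weighted absolute distances on a line, the optimum is the weighted median (not the mean). Total weight W = 635; half-weight = 317.5.
Sort by position and accumulate weight:
  block 2 (T, w=25) → cum 25
  block 4 (R, w=225) → cum 250
  block 11 (U, w=10) → cum 260
  block 21 (V, w=20) → cum 280
  block 24 (S, w=70) → cum 350  ≥ 317.5 → median here
  block 30 (P, w=120) → cum 470
  block 36 (W, w=120) → cum 590
  block 39 (Q, w=45) → cum 635
Optimal location: block 24.

x = 24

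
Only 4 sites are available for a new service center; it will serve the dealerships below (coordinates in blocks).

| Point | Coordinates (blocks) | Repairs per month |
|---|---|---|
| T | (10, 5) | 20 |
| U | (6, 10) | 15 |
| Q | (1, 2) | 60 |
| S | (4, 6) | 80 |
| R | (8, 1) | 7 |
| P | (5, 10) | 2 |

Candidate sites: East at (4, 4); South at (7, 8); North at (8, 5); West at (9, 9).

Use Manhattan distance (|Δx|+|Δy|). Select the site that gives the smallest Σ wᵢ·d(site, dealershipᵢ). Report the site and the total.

East, total 783 blocks

Total weighted distance at each candidate:
  East (4, 4): total = 783
  South (7, 8): total = 1349
  North (8, 5): total = 1189
  West (9, 9): total = 1773
Minimum is at East with total 783 blocks.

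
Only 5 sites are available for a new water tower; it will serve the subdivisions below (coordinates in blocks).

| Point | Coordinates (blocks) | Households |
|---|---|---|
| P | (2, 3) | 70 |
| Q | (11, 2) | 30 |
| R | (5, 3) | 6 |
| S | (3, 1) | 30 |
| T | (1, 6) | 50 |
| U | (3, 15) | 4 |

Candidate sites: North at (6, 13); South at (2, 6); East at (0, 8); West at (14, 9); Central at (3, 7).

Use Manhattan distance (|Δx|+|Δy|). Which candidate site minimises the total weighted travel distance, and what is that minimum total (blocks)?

South, total 906 blocks

Total weighted distance at each candidate:
  North (6, 13): total = 2596
  South (2, 6): total = 906
  East (0, 8): total = 1550
  West (14, 9): total = 3088
  Central (3, 7): total = 1138
Minimum is at South with total 906 blocks.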